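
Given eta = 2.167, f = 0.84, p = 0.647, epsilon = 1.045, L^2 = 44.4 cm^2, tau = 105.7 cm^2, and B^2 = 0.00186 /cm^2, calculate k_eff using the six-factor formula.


k_inf = eta*f*p*eps = 2.167*0.84*0.647*1.045 = 1.230719
P_TNL = 1/(1 + L^2*B^2) = 1/(1 + 44.4*0.00186) = 0.9237159
P_FNL = exp(-B^2*tau) = exp(-0.00186*105.7) = 0.8215175
k_eff = k_inf * P_TNL * P_FNL = 1.230719 * 0.9237159 * 0.8215175
k_eff = 0.93393

0.93393


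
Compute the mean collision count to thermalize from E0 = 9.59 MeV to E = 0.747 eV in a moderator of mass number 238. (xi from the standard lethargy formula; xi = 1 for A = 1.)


xi = 1 + (A-1)^2/(2A)*ln((A-1)/(A+1)) = 0.008379872 (for A = 238)
n = ln(E0/E) / xi
n = ln(9.59e6 / 0.747) / 0.008379872
n = ln(1.283802e+07) / 0.008379872 = 1953.2

1953.2


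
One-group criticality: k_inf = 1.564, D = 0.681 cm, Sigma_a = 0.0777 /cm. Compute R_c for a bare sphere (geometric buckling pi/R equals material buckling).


L^2 = D / Sigma_a = 0.681 / 0.0777 = 8.764479 cm^2
B_m^2 = (k_inf - 1) / L^2 = (1.564 - 1) / 8.764479 = 0.06435066 /cm^2
For a bare sphere: B_g = pi/R, so R_c = pi / sqrt(B_m^2)
R_c = pi / sqrt(0.06435066) = 12.384 cm

12.384


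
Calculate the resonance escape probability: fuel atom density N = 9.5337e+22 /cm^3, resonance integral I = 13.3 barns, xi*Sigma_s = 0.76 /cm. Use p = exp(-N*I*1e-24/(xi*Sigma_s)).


p = exp(-N * I * 1e-24 / (xi*Sigma_s))
p = exp(-9.5337e+22 * 13.3 * 1e-24 / 0.76)
p = 0.18855

0.18855


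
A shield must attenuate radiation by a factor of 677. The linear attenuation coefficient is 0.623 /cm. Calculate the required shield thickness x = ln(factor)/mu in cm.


x = ln(factor) / mu
x = ln(677) / 0.623
x = 10.462 cm

10.462


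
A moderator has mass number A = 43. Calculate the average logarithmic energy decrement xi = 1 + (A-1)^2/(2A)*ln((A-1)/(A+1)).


xi = 1 + (A-1)^2/(2A) * ln((A-1)/(A+1))
xi = 1 + (43-1)^2/(2*43) * ln((43-1)/(43 +1))
xi = 0.045799

0.045799


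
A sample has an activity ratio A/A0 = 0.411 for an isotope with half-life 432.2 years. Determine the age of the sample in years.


lambda = ln(2) / t_half = ln(2) / 432.2 = 0.001603765 /yr
t = -ln(A/A0) / lambda
t = -ln(0.411) / 0.001603765
t = 554.42 yr

554.42


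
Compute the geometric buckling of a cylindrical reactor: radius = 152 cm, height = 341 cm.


B^2 = (2.405/R)^2 + (pi/H)^2
B^2 = (2.405/152)^2 + (pi/341)^2
B^2 = 3.3522e-04 /cm^2

3.3522e-04


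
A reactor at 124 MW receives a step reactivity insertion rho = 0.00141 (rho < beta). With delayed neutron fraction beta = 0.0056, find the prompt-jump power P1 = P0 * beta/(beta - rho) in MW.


P1/P0 = beta / (beta - rho)
P1/P0 = 0.0056 / (0.0056 - 0.00141) = 1.336516
P1 = 124 * 1.336516 = 165.73 MW

165.73


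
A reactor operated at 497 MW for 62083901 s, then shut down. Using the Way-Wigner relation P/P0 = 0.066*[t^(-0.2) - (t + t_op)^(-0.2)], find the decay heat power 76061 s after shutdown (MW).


P/P0 = 0.066 * [t^(-0.2) - (t + t_op)^(-0.2)]
P/P0 = 0.066 * [76061^(-0.2) - (76061 + 62083901)^(-0.2)]
P/P0 = 0.066 * [0.1056252 - 0.02762472] = 0.005148032
P = 497 * 0.005148032 = 2.5586 MW

2.5586


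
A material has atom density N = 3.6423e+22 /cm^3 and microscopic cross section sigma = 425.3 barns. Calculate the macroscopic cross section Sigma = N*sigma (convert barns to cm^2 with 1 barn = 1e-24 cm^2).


Sigma = N * sigma_barns * 1e-24
Sigma = 3.6423e+22 * 425.3 * 1e-24
Sigma = 15.491 /cm

15.491


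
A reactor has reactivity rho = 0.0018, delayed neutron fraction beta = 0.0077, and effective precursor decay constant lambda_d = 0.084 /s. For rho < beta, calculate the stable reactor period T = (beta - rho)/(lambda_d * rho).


T = (beta - rho) / (lambda_d * rho)
T = (0.0077 - 0.0018) / (0.084 * 0.0018)
T = 39.021 s

39.021


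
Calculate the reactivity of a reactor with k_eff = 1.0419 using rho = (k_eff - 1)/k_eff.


rho = (k_eff - 1) / k_eff
rho = (1.0419 - 1) / 1.0419
rho = 0.040215

0.040215


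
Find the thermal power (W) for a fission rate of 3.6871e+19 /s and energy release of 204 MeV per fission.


P = fission_rate * E_MeV * 1.602e-13
P = 3.6871e+19 * 204 * 1.602e-13
P = 1.2050e+09 W

1.2050e+09


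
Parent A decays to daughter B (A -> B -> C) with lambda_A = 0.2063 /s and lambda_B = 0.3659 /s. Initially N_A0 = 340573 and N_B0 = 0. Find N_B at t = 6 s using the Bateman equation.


N_B(t) = lambda_A * N_A0 / (lambda_B - lambda_A) * [exp(-lambda_A*t) - exp(-lambda_B*t)]
exp(-0.2063*6) = 0.2900216; exp(-0.3659*6) = 0.1113140
N_B = 0.2063 * 340573 / (0.3659 - 0.2063) * (0.2900216 - 0.1113140)
N_B = 78672

78672


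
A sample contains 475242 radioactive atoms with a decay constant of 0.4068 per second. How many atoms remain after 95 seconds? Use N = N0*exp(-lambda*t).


N = N0 * exp(-lambda * t)
N = 475242 * exp(-0.4068 * 95)
N = 7.8193e-12

7.8193e-12


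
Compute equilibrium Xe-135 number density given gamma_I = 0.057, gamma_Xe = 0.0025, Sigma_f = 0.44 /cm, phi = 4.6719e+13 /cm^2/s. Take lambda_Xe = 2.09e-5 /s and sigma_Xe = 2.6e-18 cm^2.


Xe_eq = (gamma_I + gamma_Xe) * Sigma_f * phi / (lambda_Xe + sigma_Xe * phi)
Numerator = (0.057 + 0.0025) * 0.44 * 4.6719e+13 = 1.223103e+12
Denominator = 2.09e-5 + 2.6e-18 * 4.6719e+13 = 1.423694e-04
Xe_eq = 1.223103e+12 / 1.423694e-04 = 8.5911e+15 /cm^3

8.5911e+15


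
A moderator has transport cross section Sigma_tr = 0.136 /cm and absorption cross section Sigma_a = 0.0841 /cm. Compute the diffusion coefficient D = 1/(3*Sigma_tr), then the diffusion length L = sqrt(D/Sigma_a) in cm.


D = 1 / (3 * Sigma_tr) = 1 / (3 * 0.136) = 2.450980 cm
L = sqrt(D / Sigma_a)
L = sqrt(2.450980 / 0.0841)
L = 5.3985 cm

5.3985


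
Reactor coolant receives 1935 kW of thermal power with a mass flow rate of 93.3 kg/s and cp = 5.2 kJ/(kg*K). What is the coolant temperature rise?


dT = Q / (m_dot * cp)
dT = 1935 / (93.3 * 5.2)
dT = 3.9884 C

3.9884


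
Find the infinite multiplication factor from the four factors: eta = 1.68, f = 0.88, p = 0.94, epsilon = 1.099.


k_inf = eta * f * p * epsilon
k_inf = 1.68 * 0.88 * 0.94 * 1.099
k_inf = 1.5273

1.5273


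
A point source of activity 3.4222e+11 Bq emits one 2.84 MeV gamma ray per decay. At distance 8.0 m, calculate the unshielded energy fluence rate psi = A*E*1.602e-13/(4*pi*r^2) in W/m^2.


psi = A * E * 1.602e-13 / (4*pi*r^2)
psi = 3.4222e+11 * 2.84 * 1.602e-13 / (4*pi*8.0^2)
psi = 1.9360e-04 W/m^2

1.9360e-04


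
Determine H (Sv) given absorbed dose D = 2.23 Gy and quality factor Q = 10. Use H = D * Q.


H = D * Q
H = 2.23 * 10
H = 22.300 Sv

22.300


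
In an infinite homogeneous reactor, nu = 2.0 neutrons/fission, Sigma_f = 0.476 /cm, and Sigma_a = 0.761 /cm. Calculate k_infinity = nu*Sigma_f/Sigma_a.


k_inf = nu * Sigma_f / Sigma_a
k_inf = 2.0 * 0.476 / 0.761
k_inf = 1.2510

1.2510


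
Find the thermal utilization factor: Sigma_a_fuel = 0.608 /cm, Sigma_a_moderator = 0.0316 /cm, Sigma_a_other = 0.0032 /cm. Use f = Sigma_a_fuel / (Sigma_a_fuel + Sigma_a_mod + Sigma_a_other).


f = Sigma_a_fuel / (Sigma_a_fuel + Sigma_a_mod + Sigma_a_other)
f = 0.608 / (0.608 + 0.0316 + 0.0032)
f = 0.94586

0.94586


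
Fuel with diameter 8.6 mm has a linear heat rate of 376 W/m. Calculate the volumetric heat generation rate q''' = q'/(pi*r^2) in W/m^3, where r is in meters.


r = D / 2 / 1000 = 8.6 / 2 / 1000 = 0.0043 m
q''' = q' / (pi * r^2)
q''' = 376 / (pi * 0.0043^2)
q''' = 6.4729e+06 W/m^3

6.4729e+06


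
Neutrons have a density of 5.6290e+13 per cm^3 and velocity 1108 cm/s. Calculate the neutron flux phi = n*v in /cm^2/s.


phi = n * v
phi = 5.6290e+13 * 1108
phi = 6.2369e+16 /cm^2/s

6.2369e+16


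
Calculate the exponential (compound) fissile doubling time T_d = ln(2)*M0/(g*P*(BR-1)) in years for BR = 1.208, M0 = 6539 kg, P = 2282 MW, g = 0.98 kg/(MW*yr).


Breeding gain G = BR - 1 = 1.208 - 1 = 0.208
Fissile production rate = g * P * G = 0.98 * 2282 * 0.208 = 465.16288 kg/yr
T_d = ln(2) * M0 / (g * P * G)
T_d = ln(2) * 6539 / 465.16288 = 9.7439 yr

9.7439


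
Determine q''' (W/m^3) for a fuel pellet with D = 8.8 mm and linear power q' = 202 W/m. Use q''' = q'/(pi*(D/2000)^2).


r = D / 2 / 1000 = 8.8 / 2 / 1000 = 0.0044 m
q''' = q' / (pi * r^2)
q''' = 202 / (pi * 0.0044^2)
q''' = 3.3212e+06 W/m^3

3.3212e+06


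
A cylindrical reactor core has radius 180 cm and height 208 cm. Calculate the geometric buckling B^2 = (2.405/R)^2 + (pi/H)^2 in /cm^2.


B^2 = (2.405/R)^2 + (pi/H)^2
B^2 = (2.405/180)^2 + (pi/208)^2
B^2 = 4.0664e-04 /cm^2

4.0664e-04


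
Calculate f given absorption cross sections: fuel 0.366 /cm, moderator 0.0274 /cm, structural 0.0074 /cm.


f = Sigma_a_fuel / (Sigma_a_fuel + Sigma_a_mod + Sigma_a_other)
f = 0.366 / (0.366 + 0.0274 + 0.0074)
f = 0.91317

0.91317


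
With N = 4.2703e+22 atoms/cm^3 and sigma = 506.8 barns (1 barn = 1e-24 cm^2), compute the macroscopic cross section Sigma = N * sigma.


Sigma = N * sigma_barns * 1e-24
Sigma = 4.2703e+22 * 506.8 * 1e-24
Sigma = 21.642 /cm

21.642


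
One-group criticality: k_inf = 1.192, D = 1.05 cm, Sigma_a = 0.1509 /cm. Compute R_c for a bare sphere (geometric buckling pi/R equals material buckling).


L^2 = D / Sigma_a = 1.05 / 0.1509 = 6.958250 cm^2
B_m^2 = (k_inf - 1) / L^2 = (1.192 - 1) / 6.958250 = 0.02759314 /cm^2
For a bare sphere: B_g = pi/R, so R_c = pi / sqrt(B_m^2)
R_c = pi / sqrt(0.02759314) = 18.913 cm

18.913


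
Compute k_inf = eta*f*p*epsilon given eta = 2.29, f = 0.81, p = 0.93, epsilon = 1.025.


k_inf = eta * f * p * epsilon
k_inf = 2.29 * 0.81 * 0.93 * 1.025
k_inf = 1.7682

1.7682


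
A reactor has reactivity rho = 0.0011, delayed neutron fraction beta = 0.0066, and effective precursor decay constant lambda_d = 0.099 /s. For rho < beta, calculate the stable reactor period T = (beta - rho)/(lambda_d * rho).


T = (beta - rho) / (lambda_d * rho)
T = (0.0066 - 0.0011) / (0.099 * 0.0011)
T = 50.505 s

50.505


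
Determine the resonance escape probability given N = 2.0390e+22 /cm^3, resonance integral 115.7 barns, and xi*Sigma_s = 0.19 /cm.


p = exp(-N * I * 1e-24 / (xi*Sigma_s))
p = exp(-2.0390e+22 * 115.7 * 1e-24 / 0.19)
p = 4.0514e-06

4.0514e-06


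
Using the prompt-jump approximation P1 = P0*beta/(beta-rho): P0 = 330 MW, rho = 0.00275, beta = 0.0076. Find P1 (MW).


P1/P0 = beta / (beta - rho)
P1/P0 = 0.0076 / (0.0076 - 0.00275) = 1.567010
P1 = 330 * 1.567010 = 517.11 MW

517.11


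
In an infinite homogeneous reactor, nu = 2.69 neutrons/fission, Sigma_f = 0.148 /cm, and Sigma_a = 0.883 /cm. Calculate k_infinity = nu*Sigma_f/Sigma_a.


k_inf = nu * Sigma_f / Sigma_a
k_inf = 2.69 * 0.148 / 0.883
k_inf = 0.45087

0.45087


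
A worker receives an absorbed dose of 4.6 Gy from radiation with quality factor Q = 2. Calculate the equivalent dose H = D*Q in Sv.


H = D * Q
H = 4.6 * 2
H = 9.2000 Sv

9.2000


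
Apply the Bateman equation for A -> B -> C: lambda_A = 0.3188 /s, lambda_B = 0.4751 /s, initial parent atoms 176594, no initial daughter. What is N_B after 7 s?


N_B(t) = lambda_A * N_A0 / (lambda_B - lambda_A) * [exp(-lambda_A*t) - exp(-lambda_B*t)]
exp(-0.3188*7) = 0.1073565; exp(-0.4751*7) = 0.03594735
N_B = 0.3188 * 176594 / (0.4751 - 0.3188) * (0.1073565 - 0.03594735)
N_B = 25721

25721


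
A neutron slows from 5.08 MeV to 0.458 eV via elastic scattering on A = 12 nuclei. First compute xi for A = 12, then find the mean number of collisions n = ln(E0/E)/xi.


xi = 1 + (A-1)^2/(2A)*ln((A-1)/(A+1)) = 0.1577690 (for A = 12)
n = ln(E0/E) / xi
n = ln(5.08e6 / 0.458) / 0.1577690
n = ln(1.109170e+07) / 0.1577690 = 102.82

102.82


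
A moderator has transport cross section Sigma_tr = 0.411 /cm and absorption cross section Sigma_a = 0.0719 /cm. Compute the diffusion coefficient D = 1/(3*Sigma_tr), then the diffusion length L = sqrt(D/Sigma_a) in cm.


D = 1 / (3 * Sigma_tr) = 1 / (3 * 0.411) = 0.8110300 cm
L = sqrt(D / Sigma_a)
L = sqrt(0.8110300 / 0.0719)
L = 3.3586 cm

3.3586


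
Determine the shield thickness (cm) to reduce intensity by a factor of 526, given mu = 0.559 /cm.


x = ln(factor) / mu
x = ln(526) / 0.559
x = 11.208 cm

11.208


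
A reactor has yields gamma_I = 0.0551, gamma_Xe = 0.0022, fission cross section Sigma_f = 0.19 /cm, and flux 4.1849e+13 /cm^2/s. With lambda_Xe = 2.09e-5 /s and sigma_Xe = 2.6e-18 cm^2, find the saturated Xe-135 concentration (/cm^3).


Xe_eq = (gamma_I + gamma_Xe) * Sigma_f * phi / (lambda_Xe + sigma_Xe * phi)
Numerator = (0.0551 + 0.0022) * 0.19 * 4.1849e+13 = 4.556101e+11
Denominator = 2.09e-5 + 2.6e-18 * 4.1849e+13 = 1.297074e-04
Xe_eq = 4.556101e+11 / 1.297074e-04 = 3.5126e+15 /cm^3

3.5126e+15


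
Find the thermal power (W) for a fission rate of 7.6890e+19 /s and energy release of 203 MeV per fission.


P = fission_rate * E_MeV * 1.602e-13
P = 7.6890e+19 * 203 * 1.602e-13
P = 2.5005e+09 W

2.5005e+09


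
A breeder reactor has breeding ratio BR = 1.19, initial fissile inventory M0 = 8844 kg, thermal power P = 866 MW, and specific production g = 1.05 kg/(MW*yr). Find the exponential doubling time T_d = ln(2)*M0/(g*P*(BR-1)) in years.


Breeding gain G = BR - 1 = 1.19 - 1 = 0.19
Fissile production rate = g * P * G = 1.05 * 866 * 0.19 = 172.767 kg/yr
T_d = ln(2) * M0 / (g * P * G)
T_d = ln(2) * 8844 / 172.767 = 35.482 yr

35.482


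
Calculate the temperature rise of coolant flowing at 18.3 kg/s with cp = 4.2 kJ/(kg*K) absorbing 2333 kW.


dT = Q / (m_dot * cp)
dT = 2333 / (18.3 * 4.2)
dT = 30.354 C

30.354


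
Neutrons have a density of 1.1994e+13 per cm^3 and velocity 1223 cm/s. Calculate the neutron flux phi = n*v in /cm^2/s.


phi = n * v
phi = 1.1994e+13 * 1223
phi = 1.4669e+16 /cm^2/s

1.4669e+16


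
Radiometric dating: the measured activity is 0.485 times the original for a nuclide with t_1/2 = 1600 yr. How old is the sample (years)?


lambda = ln(2) / t_half = ln(2) / 1600 = 4.332170e-04 /yr
t = -ln(A/A0) / lambda
t = -ln(0.485) / 4.332170e-04
t = 1670.3 yr

1670.3


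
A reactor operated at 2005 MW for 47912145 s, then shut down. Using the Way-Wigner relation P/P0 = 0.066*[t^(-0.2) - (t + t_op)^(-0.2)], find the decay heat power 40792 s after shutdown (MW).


P/P0 = 0.066 * [t^(-0.2) - (t + t_op)^(-0.2)]
P/P0 = 0.066 * [40792^(-0.2) - (40792 + 47912145)^(-0.2)]
P/P0 = 0.066 * [0.1196424 - 0.02909625] = 0.005976046
P = 2005 * 0.005976046 = 11.982 MW

11.982


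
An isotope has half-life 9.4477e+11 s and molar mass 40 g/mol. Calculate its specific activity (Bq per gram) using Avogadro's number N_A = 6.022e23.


lambda = ln(2) / t_half = ln(2) / 9.4477e+11 = 7.336676e-13 /s
SA = lambda * N_A / M
SA = 7.336676e-13 * 6.022e23 / 40
SA = 1.1045e+10 Bq/g

1.1045e+10


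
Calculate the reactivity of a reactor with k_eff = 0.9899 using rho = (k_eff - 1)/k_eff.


rho = (k_eff - 1) / k_eff
rho = (0.9899 - 1) / 0.9899
rho = -0.010203

-0.010203


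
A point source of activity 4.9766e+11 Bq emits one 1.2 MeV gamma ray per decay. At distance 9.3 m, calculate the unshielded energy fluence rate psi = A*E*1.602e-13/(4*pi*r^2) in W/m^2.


psi = A * E * 1.602e-13 / (4*pi*r^2)
psi = 4.9766e+11 * 1.2 * 1.602e-13 / (4*pi*9.3^2)
psi = 8.8024e-05 W/m^2

8.8024e-05


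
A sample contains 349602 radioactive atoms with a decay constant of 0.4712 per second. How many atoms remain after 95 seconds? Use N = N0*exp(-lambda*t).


N = N0 * exp(-lambda * t)
N = 349602 * exp(-0.4712 * 95)
N = 1.2671e-14

1.2671e-14


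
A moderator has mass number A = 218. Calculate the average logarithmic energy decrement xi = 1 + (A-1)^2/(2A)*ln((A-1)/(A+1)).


xi = 1 + (A-1)^2/(2A) * ln((A-1)/(A+1))
xi = 1 + (218-1)^2/(2*218) * ln((218-1)/(218 +1))
xi = 0.0091463

0.0091463


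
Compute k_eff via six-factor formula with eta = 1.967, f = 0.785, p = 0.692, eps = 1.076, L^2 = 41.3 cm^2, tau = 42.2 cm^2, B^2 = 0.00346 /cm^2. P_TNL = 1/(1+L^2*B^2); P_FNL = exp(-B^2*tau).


k_inf = eta*f*p*eps = 1.967*0.785*0.692*1.076 = 1.149721
P_TNL = 1/(1 + L^2*B^2) = 1/(1 + 41.3*0.00346) = 0.8749687
P_FNL = exp(-B^2*tau) = exp(-0.00346*42.2) = 0.8641473
k_eff = k_inf * P_TNL * P_FNL = 1.149721 * 0.8749687 * 0.8641473
k_eff = 0.86931

0.86931


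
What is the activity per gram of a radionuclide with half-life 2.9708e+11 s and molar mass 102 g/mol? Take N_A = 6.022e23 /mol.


lambda = ln(2) / t_half = ln(2) / 2.9708e+11 = 2.333200e-12 /s
SA = lambda * N_A / M
SA = 2.333200e-12 * 6.022e23 / 102
SA = 1.3775e+10 Bq/g

1.3775e+10


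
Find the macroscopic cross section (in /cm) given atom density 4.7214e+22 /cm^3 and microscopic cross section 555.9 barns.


Sigma = N * sigma_barns * 1e-24
Sigma = 4.7214e+22 * 555.9 * 1e-24
Sigma = 26.246 /cm

26.246


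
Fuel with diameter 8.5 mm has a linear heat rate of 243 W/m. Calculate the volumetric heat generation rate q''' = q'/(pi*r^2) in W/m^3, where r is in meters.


r = D / 2 / 1000 = 8.5 / 2 / 1000 = 0.00425 m
q''' = q' / (pi * r^2)
q''' = 243 / (pi * 0.00425^2)
q''' = 4.2823e+06 W/m^3

4.2823e+06


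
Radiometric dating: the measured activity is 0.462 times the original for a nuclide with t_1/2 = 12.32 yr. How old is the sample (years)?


lambda = ln(2) / t_half = ln(2) / 12.32 = 0.05626195 /yr
t = -ln(A/A0) / lambda
t = -ln(0.462) / 0.05626195
t = 13.725 yr

13.725


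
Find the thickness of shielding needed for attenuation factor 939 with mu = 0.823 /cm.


x = ln(factor) / mu
x = ln(939) / 0.823
x = 8.3169 cm

8.3169


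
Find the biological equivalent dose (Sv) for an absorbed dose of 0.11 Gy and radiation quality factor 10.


H = D * Q
H = 0.11 * 10
H = 1.1000 Sv

1.1000


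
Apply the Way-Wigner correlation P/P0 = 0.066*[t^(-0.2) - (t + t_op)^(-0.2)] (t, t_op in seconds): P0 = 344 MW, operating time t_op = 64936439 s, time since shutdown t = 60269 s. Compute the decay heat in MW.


P/P0 = 0.066 * [t^(-0.2) - (t + t_op)^(-0.2)]
P/P0 = 0.066 * [60269^(-0.2) - (60269 + 64936439)^(-0.2)]
P/P0 = 0.066 * [0.1106576 - 0.02737926] = 0.005496370
P = 344 * 0.005496370 = 1.8908 MW

1.8908


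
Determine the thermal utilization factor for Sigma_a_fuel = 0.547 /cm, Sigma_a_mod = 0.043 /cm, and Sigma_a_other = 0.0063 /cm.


f = Sigma_a_fuel / (Sigma_a_fuel + Sigma_a_mod + Sigma_a_other)
f = 0.547 / (0.547 + 0.043 + 0.0063)
f = 0.91732

0.91732


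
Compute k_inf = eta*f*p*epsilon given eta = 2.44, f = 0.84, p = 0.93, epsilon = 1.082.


k_inf = eta * f * p * epsilon
k_inf = 2.44 * 0.84 * 0.93 * 1.082
k_inf = 2.0624

2.0624


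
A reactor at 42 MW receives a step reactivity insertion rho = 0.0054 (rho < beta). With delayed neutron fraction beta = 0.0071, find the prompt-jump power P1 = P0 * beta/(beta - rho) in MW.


P1/P0 = beta / (beta - rho)
P1/P0 = 0.0071 / (0.0071 - 0.0054) = 4.176471
P1 = 42 * 4.176471 = 175.41 MW

175.41


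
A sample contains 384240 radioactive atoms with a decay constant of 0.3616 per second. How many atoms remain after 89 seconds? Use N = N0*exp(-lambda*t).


N = N0 * exp(-lambda * t)
N = 384240 * exp(-0.3616 * 89)
N = 4.0547e-09

4.0547e-09


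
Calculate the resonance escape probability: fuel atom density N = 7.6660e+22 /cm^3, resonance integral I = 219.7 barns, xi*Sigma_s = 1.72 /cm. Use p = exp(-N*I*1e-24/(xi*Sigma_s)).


p = exp(-N * I * 1e-24 / (xi*Sigma_s))
p = exp(-7.6660e+22 * 219.7 * 1e-24 / 1.72)
p = 5.5898e-05

5.5898e-05


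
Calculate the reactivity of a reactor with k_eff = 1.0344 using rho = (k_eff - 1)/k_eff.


rho = (k_eff - 1) / k_eff
rho = (1.0344 - 1) / 1.0344
rho = 0.033256

0.033256


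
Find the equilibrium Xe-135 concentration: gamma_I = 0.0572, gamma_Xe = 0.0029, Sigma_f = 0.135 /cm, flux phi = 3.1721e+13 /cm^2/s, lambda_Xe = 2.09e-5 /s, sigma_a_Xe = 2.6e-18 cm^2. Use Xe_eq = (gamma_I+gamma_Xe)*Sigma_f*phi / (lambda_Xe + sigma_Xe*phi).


Xe_eq = (gamma_I + gamma_Xe) * Sigma_f * phi / (lambda_Xe + sigma_Xe * phi)
Numerator = (0.0572 + 0.0029) * 0.135 * 3.1721e+13 = 2.573683e+11
Denominator = 2.09e-5 + 2.6e-18 * 3.1721e+13 = 1.033746e-04
Xe_eq = 2.573683e+11 / 1.033746e-04 = 2.4897e+15 /cm^3

2.4897e+15


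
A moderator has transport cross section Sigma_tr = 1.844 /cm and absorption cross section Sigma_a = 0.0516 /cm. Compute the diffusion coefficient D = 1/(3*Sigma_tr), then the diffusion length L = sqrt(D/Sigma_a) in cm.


D = 1 / (3 * Sigma_tr) = 1 / (3 * 1.844) = 0.1807664 cm
L = sqrt(D / Sigma_a)
L = sqrt(0.1807664 / 0.0516)
L = 1.8717 cm

1.8717


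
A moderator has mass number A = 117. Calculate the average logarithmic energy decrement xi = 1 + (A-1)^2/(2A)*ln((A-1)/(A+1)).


xi = 1 + (A-1)^2/(2A) * ln((A-1)/(A+1))
xi = 1 + (117-1)^2/(2*117) * ln((117-1)/(117 +1))
xi = 0.016997

0.016997


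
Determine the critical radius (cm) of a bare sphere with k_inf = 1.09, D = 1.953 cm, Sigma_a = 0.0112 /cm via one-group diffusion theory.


L^2 = D / Sigma_a = 1.953 / 0.0112 = 174.3750 cm^2
B_m^2 = (k_inf - 1) / L^2 = (1.09 - 1) / 174.3750 = 5.161290e-04 /cm^2
For a bare sphere: B_g = pi/R, so R_c = pi / sqrt(B_m^2)
R_c = pi / sqrt(5.161290e-04) = 138.28 cm

138.28


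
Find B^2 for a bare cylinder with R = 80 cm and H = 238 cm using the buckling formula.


B^2 = (2.405/R)^2 + (pi/H)^2
B^2 = (2.405/80)^2 + (pi/238)^2
B^2 = 0.0010780 /cm^2

0.0010780


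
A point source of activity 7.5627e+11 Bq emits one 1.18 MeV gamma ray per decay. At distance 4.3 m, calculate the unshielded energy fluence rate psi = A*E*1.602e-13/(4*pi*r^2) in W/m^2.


psi = A * E * 1.602e-13 / (4*pi*r^2)
psi = 7.5627e+11 * 1.18 * 1.602e-13 / (4*pi*4.3^2)
psi = 6.1528e-04 W/m^2

6.1528e-04


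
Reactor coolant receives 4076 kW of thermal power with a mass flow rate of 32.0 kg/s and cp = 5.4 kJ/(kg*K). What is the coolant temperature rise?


dT = Q / (m_dot * cp)
dT = 4076 / (32.0 * 5.4)
dT = 23.588 C

23.588


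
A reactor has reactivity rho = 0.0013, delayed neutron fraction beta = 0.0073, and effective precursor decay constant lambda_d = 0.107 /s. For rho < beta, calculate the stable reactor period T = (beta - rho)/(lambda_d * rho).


T = (beta - rho) / (lambda_d * rho)
T = (0.0073 - 0.0013) / (0.107 * 0.0013)
T = 43.134 s

43.134


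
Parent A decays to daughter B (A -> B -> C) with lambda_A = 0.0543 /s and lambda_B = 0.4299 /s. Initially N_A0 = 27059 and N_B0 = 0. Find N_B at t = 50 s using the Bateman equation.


N_B(t) = lambda_A * N_A0 / (lambda_B - lambda_A) * [exp(-lambda_A*t) - exp(-lambda_B*t)]
exp(-0.0543*50) = 0.06620495; exp(-0.4299*50) = 4.622108e-10
N_B = 0.0543 * 27059 / (0.4299 - 0.0543) * (0.06620495 - 4.622108e-10)
N_B = 258.99

258.99


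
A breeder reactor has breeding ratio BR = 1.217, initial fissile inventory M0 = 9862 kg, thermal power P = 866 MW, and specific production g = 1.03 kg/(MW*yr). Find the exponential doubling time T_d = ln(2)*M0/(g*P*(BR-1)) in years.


Breeding gain G = BR - 1 = 1.217 - 1 = 0.217
Fissile production rate = g * P * G = 1.03 * 866 * 0.217 = 193.55966 kg/yr
T_d = ln(2) * M0 / (g * P * G)
T_d = ln(2) * 9862 / 193.55966 = 35.316 yr

35.316


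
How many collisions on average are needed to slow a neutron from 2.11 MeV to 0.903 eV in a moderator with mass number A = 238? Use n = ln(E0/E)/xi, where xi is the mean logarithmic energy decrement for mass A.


xi = 1 + (A-1)^2/(2A)*ln((A-1)/(A+1)) = 0.008379872 (for A = 238)
n = ln(E0/E) / xi
n = ln(2.11e6 / 0.903) / 0.008379872
n = ln(2.336656e+06) / 0.008379872 = 1749.9

1749.9


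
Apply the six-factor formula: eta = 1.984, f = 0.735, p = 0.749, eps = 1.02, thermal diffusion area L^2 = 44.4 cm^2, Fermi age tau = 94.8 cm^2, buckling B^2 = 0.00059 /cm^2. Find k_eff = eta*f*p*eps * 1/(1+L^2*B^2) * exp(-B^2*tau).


k_inf = eta*f*p*eps = 1.984*0.735*0.749*1.02 = 1.114066
P_TNL = 1/(1 + L^2*B^2) = 1/(1 + 44.4*0.00059) = 0.9744727
P_FNL = exp(-B^2*tau) = exp(-0.00059*94.8) = 0.9456034
k_eff = k_inf * P_TNL * P_FNL = 1.114066 * 0.9744727 * 0.9456034
k_eff = 1.0266

1.0266


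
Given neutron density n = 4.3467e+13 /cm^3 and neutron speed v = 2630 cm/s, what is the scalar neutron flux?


phi = n * v
phi = 4.3467e+13 * 2630
phi = 1.1432e+17 /cm^2/s

1.1432e+17


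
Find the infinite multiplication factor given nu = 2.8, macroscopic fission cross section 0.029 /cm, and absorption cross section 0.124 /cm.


k_inf = nu * Sigma_f / Sigma_a
k_inf = 2.8 * 0.029 / 0.124
k_inf = 0.65484

0.65484


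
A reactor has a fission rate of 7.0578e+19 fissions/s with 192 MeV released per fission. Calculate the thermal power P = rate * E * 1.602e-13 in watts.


P = fission_rate * E_MeV * 1.602e-13
P = 7.0578e+19 * 192 * 1.602e-13
P = 2.1709e+09 W

2.1709e+09


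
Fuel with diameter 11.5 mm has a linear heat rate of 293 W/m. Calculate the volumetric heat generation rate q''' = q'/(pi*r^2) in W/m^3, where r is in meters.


r = D / 2 / 1000 = 11.5 / 2 / 1000 = 0.00575 m
q''' = q' / (pi * r^2)
q''' = 293 / (pi * 0.00575^2)
q''' = 2.8209e+06 W/m^3

2.8209e+06


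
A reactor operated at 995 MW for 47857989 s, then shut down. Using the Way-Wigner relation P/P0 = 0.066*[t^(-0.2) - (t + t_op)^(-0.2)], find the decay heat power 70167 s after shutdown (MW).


P/P0 = 0.066 * [t^(-0.2) - (t + t_op)^(-0.2)]
P/P0 = 0.066 * [70167^(-0.2) - (70167 + 47857989)^(-0.2)]
P/P0 = 0.066 * [0.1073429 - 0.02909925] = 0.005164081
P = 995 * 0.005164081 = 5.1383 MW

5.1383


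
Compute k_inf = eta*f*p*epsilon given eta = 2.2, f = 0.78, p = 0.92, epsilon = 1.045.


k_inf = eta * f * p * epsilon
k_inf = 2.2 * 0.78 * 0.92 * 1.045
k_inf = 1.6498

1.6498


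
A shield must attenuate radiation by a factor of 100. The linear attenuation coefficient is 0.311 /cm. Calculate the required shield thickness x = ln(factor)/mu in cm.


x = ln(factor) / mu
x = ln(100) / 0.311
x = 14.808 cm

14.808


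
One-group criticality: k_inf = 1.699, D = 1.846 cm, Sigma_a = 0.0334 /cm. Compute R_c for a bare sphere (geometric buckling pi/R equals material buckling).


L^2 = D / Sigma_a = 1.846 / 0.0334 = 55.26946 cm^2
B_m^2 = (k_inf - 1) / L^2 = (1.699 - 1) / 55.26946 = 0.01264713 /cm^2
For a bare sphere: B_g = pi/R, so R_c = pi / sqrt(B_m^2)
R_c = pi / sqrt(0.01264713) = 27.935 cm

27.935


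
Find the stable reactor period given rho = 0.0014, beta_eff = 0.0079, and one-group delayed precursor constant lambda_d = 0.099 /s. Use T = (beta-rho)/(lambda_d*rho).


T = (beta - rho) / (lambda_d * rho)
T = (0.0079 - 0.0014) / (0.099 * 0.0014)
T = 46.898 s

46.898


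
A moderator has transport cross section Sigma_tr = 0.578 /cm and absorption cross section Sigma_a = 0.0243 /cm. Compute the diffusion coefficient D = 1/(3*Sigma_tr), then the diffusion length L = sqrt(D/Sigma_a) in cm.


D = 1 / (3 * Sigma_tr) = 1 / (3 * 0.578) = 0.5767013 cm
L = sqrt(D / Sigma_a)
L = sqrt(0.5767013 / 0.0243)
L = 4.8716 cm

4.8716


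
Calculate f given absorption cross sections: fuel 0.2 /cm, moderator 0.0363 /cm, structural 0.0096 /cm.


f = Sigma_a_fuel / (Sigma_a_fuel + Sigma_a_mod + Sigma_a_other)
f = 0.2 / (0.2 + 0.0363 + 0.0096)
f = 0.81334

0.81334


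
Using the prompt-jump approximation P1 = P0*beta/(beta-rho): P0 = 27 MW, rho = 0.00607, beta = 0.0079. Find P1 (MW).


P1/P0 = beta / (beta - rho)
P1/P0 = 0.0079 / (0.0079 - 0.00607) = 4.316940
P1 = 27 * 4.316940 = 116.56 MW

116.56


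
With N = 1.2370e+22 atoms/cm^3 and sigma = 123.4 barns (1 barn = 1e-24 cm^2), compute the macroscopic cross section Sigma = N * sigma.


Sigma = N * sigma_barns * 1e-24
Sigma = 1.2370e+22 * 123.4 * 1e-24
Sigma = 1.5265 /cm

1.5265


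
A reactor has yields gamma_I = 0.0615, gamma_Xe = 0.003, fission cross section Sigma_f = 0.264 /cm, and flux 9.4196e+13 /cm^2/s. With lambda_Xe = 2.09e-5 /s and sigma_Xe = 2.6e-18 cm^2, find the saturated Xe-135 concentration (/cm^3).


Xe_eq = (gamma_I + gamma_Xe) * Sigma_f * phi / (lambda_Xe + sigma_Xe * phi)
Numerator = (0.0615 + 0.003) * 0.264 * 9.4196e+13 = 1.603969e+12
Denominator = 2.09e-5 + 2.6e-18 * 9.4196e+13 = 2.658096e-04
Xe_eq = 1.603969e+12 / 2.658096e-04 = 6.0343e+15 /cm^3

6.0343e+15


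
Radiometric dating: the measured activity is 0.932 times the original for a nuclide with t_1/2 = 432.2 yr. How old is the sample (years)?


lambda = ln(2) / t_half = ln(2) / 432.2 = 0.001603765 /yr
t = -ln(A/A0) / lambda
t = -ln(0.932) / 0.001603765
t = 43.911 yr

43.911


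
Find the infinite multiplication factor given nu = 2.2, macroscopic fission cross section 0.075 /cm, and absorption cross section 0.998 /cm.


k_inf = nu * Sigma_f / Sigma_a
k_inf = 2.2 * 0.075 / 0.998
k_inf = 0.16533

0.16533


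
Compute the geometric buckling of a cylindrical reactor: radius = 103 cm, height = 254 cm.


B^2 = (2.405/R)^2 + (pi/H)^2
B^2 = (2.405/103)^2 + (pi/254)^2
B^2 = 6.9818e-04 /cm^2

6.9818e-04


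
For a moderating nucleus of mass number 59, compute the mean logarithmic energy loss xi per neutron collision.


xi = 1 + (A-1)^2/(2A) * ln((A-1)/(A+1))
xi = 1 + (59-1)^2/(2*59) * ln((59-1)/(59 +1))
xi = 0.033518

0.033518


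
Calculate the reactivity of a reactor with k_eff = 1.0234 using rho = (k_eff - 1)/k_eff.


rho = (k_eff - 1) / k_eff
rho = (1.0234 - 1) / 1.0234
rho = 0.022865

0.022865


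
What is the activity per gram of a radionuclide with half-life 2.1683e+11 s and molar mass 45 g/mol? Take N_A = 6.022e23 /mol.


lambda = ln(2) / t_half = ln(2) / 2.1683e+11 = 3.196731e-12 /s
SA = lambda * N_A / M
SA = 3.196731e-12 * 6.022e23 / 45
SA = 4.2779e+10 Bq/g

4.2779e+10


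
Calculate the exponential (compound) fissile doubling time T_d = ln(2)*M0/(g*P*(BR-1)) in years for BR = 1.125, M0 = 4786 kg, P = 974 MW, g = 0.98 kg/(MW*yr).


Breeding gain G = BR - 1 = 1.125 - 1 = 0.125
Fissile production rate = g * P * G = 0.98 * 974 * 0.125 = 119.315 kg/yr
T_d = ln(2) * M0 / (g * P * G)
T_d = ln(2) * 4786 / 119.315 = 27.804 yr

27.804


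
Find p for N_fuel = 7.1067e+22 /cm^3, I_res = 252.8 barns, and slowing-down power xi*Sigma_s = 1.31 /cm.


p = exp(-N * I * 1e-24 / (xi*Sigma_s))
p = exp(-7.1067e+22 * 252.8 * 1e-24 / 1.31)
p = 1.1065e-06

1.1065e-06


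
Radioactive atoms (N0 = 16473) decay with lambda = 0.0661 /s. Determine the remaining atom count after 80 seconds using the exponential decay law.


N = N0 * exp(-lambda * t)
N = 16473 * exp(-0.0661 * 80)
N = 83.219

83.219


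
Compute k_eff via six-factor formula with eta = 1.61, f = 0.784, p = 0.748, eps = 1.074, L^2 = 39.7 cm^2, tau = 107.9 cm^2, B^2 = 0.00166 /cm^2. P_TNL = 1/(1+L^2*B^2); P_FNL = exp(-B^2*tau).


k_inf = eta*f*p*eps = 1.61*0.784*0.748*1.074 = 1.014023
P_TNL = 1/(1 + L^2*B^2) = 1/(1 + 39.7*0.00166) = 0.9381726
P_FNL = exp(-B^2*tau) = exp(-0.00166*107.9) = 0.8360106
k_eff = k_inf * P_TNL * P_FNL = 1.014023 * 0.9381726 * 0.8360106
k_eff = 0.79532

0.79532


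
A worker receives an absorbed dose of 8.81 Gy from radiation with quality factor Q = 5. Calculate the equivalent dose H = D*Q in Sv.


H = D * Q
H = 8.81 * 5
H = 44.050 Sv

44.050


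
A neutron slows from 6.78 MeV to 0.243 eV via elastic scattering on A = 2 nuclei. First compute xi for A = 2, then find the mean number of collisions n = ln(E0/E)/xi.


xi = 1 + (A-1)^2/(2A)*ln((A-1)/(A+1)) = 0.7253469 (for A = 2)
n = ln(E0/E) / xi
n = ln(6.78e6 / 0.243) / 0.7253469
n = ln(2.790123e+07) / 0.7253469 = 23.636

23.636


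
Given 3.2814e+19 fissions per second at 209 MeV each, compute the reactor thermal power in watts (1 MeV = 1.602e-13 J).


P = fission_rate * E_MeV * 1.602e-13
P = 3.2814e+19 * 209 * 1.602e-13
P = 1.0987e+09 W

1.0987e+09


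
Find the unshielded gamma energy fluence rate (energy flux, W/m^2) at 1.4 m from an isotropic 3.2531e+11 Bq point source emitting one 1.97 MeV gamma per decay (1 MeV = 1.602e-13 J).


psi = A * E * 1.602e-13 / (4*pi*r^2)
psi = 3.2531e+11 * 1.97 * 1.602e-13 / (4*pi*1.4^2)
psi = 0.0041683 W/m^2

0.0041683


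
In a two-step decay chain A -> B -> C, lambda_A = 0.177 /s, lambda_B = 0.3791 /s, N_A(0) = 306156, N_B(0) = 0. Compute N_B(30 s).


N_B(t) = lambda_A * N_A0 / (lambda_B - lambda_A) * [exp(-lambda_A*t) - exp(-lambda_B*t)]
exp(-0.177*30) = 0.004941927; exp(-0.3791*30) = 1.150188e-05
N_B = 0.177 * 306156 / (0.3791 - 0.177) * (0.004941927 - 1.150188e-05)
N_B = 1322.0

1322.0


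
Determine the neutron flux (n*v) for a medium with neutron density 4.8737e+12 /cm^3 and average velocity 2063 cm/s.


phi = n * v
phi = 4.8737e+12 * 2063
phi = 1.0054e+16 /cm^2/s

1.0054e+16


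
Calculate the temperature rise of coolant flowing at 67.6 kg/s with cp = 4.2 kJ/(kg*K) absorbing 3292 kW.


dT = Q / (m_dot * cp)
dT = 3292 / (67.6 * 4.2)
dT = 11.595 C

11.595


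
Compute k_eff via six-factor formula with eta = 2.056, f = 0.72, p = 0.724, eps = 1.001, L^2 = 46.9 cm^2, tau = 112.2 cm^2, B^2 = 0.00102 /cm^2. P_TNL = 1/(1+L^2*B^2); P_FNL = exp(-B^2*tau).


k_inf = eta*f*p*eps = 2.056*0.72*0.724*1.001 = 1.072823
P_TNL = 1/(1 + L^2*B^2) = 1/(1 + 46.9*0.00102) = 0.9543460
P_FNL = exp(-B^2*tau) = exp(-0.00102*112.2) = 0.8918619
k_eff = k_inf * P_TNL * P_FNL = 1.072823 * 0.9543460 * 0.8918619
k_eff = 0.91313

0.91313


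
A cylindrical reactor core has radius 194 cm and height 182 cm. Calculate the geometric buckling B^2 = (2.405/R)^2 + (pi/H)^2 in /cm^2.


B^2 = (2.405/R)^2 + (pi/H)^2
B^2 = (2.405/194)^2 + (pi/182)^2
B^2 = 4.5164e-04 /cm^2

4.5164e-04


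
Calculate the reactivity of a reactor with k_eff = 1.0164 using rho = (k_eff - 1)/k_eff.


rho = (k_eff - 1) / k_eff
rho = (1.0164 - 1) / 1.0164
rho = 0.016135

0.016135


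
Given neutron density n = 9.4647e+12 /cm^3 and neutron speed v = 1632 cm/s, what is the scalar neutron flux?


phi = n * v
phi = 9.4647e+12 * 1632
phi = 1.5446e+16 /cm^2/s

1.5446e+16


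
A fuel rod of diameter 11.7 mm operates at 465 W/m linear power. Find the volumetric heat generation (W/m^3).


r = D / 2 / 1000 = 11.7 / 2 / 1000 = 0.00585 m
q''' = q' / (pi * r^2)
q''' = 465 / (pi * 0.00585^2)
q''' = 4.3251e+06 W/m^3

4.3251e+06


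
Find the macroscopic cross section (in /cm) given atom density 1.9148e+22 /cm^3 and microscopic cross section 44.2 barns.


Sigma = N * sigma_barns * 1e-24
Sigma = 1.9148e+22 * 44.2 * 1e-24
Sigma = 0.84634 /cm

0.84634


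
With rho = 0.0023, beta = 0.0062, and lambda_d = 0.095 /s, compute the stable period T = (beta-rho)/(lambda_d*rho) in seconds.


T = (beta - rho) / (lambda_d * rho)
T = (0.0062 - 0.0023) / (0.095 * 0.0023)
T = 17.849 s

17.849


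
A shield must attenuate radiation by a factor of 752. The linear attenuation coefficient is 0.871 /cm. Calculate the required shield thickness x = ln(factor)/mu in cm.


x = ln(factor) / mu
x = ln(752) / 0.871
x = 7.6036 cm

7.6036


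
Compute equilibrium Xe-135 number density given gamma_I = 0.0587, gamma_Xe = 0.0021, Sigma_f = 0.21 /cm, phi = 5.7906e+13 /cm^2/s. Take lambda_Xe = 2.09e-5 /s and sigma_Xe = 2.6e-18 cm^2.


Xe_eq = (gamma_I + gamma_Xe) * Sigma_f * phi / (lambda_Xe + sigma_Xe * phi)
Numerator = (0.0587 + 0.0021) * 0.21 * 5.7906e+13 = 7.393438e+11
Denominator = 2.09e-5 + 2.6e-18 * 5.7906e+13 = 1.714556e-04
Xe_eq = 7.393438e+11 / 1.714556e-04 = 4.3122e+15 /cm^3

4.3122e+15


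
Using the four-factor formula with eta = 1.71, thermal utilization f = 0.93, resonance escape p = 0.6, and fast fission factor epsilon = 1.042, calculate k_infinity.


k_inf = eta * f * p * epsilon
k_inf = 1.71 * 0.93 * 0.6 * 1.042
k_inf = 0.99426

0.99426


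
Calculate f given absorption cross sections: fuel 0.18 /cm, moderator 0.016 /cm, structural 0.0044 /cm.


f = Sigma_a_fuel / (Sigma_a_fuel + Sigma_a_mod + Sigma_a_other)
f = 0.18 / (0.18 + 0.016 + 0.0044)
f = 0.89820

0.89820


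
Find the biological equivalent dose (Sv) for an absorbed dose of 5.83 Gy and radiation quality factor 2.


H = D * Q
H = 5.83 * 2
H = 11.660 Sv

11.660


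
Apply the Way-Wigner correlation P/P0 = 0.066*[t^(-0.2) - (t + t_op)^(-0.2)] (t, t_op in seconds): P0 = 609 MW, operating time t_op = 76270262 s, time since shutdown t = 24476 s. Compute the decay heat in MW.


P/P0 = 0.066 * [t^(-0.2) - (t + t_op)^(-0.2)]
P/P0 = 0.066 * [24476^(-0.2) - (24476 + 76270262)^(-0.2)]
P/P0 = 0.066 * [0.1325110 - 0.02651558] = 0.006995698
P = 609 * 0.006995698 = 4.2604 MW

4.2604


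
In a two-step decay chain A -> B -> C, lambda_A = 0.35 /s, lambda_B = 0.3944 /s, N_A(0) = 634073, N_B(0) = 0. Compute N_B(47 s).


N_B(t) = lambda_A * N_A0 / (lambda_B - lambda_A) * [exp(-lambda_A*t) - exp(-lambda_B*t)]
exp(-0.35*47) = 7.175560e-08; exp(-0.3944*47) = 8.903690e-09
N_B = 0.35 * 634073 / (0.3944 - 0.35) * (7.175560e-08 - 8.903690e-09)
N_B = 0.31415

0.31415


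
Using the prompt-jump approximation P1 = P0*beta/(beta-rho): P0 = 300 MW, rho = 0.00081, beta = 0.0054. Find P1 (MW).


P1/P0 = beta / (beta - rho)
P1/P0 = 0.0054 / (0.0054 - 0.00081) = 1.176471
P1 = 300 * 1.176471 = 352.94 MW

352.94


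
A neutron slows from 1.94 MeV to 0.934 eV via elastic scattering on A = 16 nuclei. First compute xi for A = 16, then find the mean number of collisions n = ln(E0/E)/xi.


xi = 1 + (A-1)^2/(2A)*ln((A-1)/(A+1)) = 0.1199467 (for A = 16)
n = ln(E0/E) / xi
n = ln(1.94e6 / 0.934) / 0.1199467
n = ln(2.077088e+06) / 0.1199467 = 121.27

121.27


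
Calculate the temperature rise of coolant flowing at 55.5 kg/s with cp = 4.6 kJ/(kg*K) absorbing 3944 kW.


dT = Q / (m_dot * cp)
dT = 3944 / (55.5 * 4.6)
dT = 15.448 C

15.448


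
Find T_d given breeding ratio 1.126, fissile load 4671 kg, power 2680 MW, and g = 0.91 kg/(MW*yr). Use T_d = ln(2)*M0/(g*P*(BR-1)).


Breeding gain G = BR - 1 = 1.126 - 1 = 0.126
Fissile production rate = g * P * G = 0.91 * 2680 * 0.126 = 307.2888 kg/yr
T_d = ln(2) * M0 / (g * P * G)
T_d = ln(2) * 4671 / 307.2888 = 10.536 yr

10.536


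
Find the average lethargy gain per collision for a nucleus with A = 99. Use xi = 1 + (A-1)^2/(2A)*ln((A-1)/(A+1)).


xi = 1 + (A-1)^2/(2A) * ln((A-1)/(A+1))
xi = 1 + (99-1)^2/(2*99) * ln((99-1)/(99 +1))
xi = 0.020067

0.020067


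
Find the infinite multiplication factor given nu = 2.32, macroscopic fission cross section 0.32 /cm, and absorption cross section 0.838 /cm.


k_inf = nu * Sigma_f / Sigma_a
k_inf = 2.32 * 0.32 / 0.838
k_inf = 0.88592

0.88592


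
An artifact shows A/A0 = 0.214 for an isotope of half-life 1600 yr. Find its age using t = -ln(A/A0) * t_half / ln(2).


lambda = ln(2) / t_half = ln(2) / 1600 = 4.332170e-04 /yr
t = -ln(A/A0) / lambda
t = -ln(0.214) / 4.332170e-04
t = 3558.9 yr

3558.9


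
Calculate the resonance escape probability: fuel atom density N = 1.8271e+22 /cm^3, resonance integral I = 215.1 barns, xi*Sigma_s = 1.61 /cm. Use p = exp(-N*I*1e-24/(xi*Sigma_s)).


p = exp(-N * I * 1e-24 / (xi*Sigma_s))
p = exp(-1.8271e+22 * 215.1 * 1e-24 / 1.61)
p = 0.087069

0.087069


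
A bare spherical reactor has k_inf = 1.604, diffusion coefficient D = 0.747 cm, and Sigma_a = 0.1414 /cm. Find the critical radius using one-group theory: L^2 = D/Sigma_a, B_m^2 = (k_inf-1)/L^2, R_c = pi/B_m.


L^2 = D / Sigma_a = 0.747 / 0.1414 = 5.282885 cm^2
B_m^2 = (k_inf - 1) / L^2 = (1.604 - 1) / 5.282885 = 0.1143315 /cm^2
For a bare sphere: B_g = pi/R, so R_c = pi / sqrt(B_m^2)
R_c = pi / sqrt(0.1143315) = 9.2911 cm

9.2911


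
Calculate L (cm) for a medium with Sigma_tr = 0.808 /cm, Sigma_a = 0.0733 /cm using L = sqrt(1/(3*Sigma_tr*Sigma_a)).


D = 1 / (3 * Sigma_tr) = 1 / (3 * 0.808) = 0.4125413 cm
L = sqrt(D / Sigma_a)
L = sqrt(0.4125413 / 0.0733)
L = 2.3724 cm

2.3724


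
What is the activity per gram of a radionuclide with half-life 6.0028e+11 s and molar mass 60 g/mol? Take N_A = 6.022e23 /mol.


lambda = ln(2) / t_half = ln(2) / 6.0028e+11 = 1.154706e-12 /s
SA = lambda * N_A / M
SA = 1.154706e-12 * 6.022e23 / 60
SA = 1.1589e+10 Bq/g

1.1589e+10


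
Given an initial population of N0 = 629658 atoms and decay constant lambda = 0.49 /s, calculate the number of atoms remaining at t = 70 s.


N = N0 * exp(-lambda * t)
N = 629658 * exp(-0.49 * 70)
N = 7.9947e-10

7.9947e-10
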